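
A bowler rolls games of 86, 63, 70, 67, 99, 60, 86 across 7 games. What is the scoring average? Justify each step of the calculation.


Average = sum / n
Sum = 531
Average = 531 / 7 = 75.8571

75.8571


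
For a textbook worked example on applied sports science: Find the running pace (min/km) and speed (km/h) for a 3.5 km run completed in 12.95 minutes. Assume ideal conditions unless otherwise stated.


Pace = time / distance = 12.95 min / 3.5 km = 3.7 min/km
Speed = distance / time_in_hours = 3.5 / 0.2158 hr
Speed = 16.2162 km/h

3.7 min/km, 16.2162 km/h


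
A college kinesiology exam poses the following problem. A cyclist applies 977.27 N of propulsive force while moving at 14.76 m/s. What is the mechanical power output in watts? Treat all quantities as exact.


P = F * v
P = 977.27 * 14.76
P = 14424.5052 W

14424.5052 W


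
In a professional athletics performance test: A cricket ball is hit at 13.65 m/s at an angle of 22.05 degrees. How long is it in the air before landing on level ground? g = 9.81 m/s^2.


T = 2*v*sin(theta)/g
sin(theta) = sin(22.05 deg) = 0.3754
T = 2*13.65*0.3754 / 9.81
T = 10.2488 / 9.81 = 1.0447 s

1.0447 s


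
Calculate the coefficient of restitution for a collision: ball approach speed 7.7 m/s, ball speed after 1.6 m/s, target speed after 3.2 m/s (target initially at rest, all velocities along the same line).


e = (v2_after - v1_after) / (v1_before - v2_before)
Numerator = 3.2 - 1.6 = 1.6
Denominator = 7.7 - 0 = 7.7
e = 1.6 / 7.7 = 0.2078

0.2078


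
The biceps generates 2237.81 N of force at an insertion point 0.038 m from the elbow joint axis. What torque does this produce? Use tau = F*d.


tau = F * d
tau = 2237.81 * 0.038
tau = 85.0368 N*m

85.0368 N*m


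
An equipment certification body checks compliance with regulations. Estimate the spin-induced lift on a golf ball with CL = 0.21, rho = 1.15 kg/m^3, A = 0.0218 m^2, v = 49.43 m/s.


FM = 0.5 * CL * rho * A * v^2
FM = 0.5 * 0.21 * 1.15 * 0.0218 * 49.43^2
v^2 = 2443.3249
FM = 0.5 * 0.21 * 1.15 * 0.0218 * 2443.3249 = 6.4317 N

6.4317 N


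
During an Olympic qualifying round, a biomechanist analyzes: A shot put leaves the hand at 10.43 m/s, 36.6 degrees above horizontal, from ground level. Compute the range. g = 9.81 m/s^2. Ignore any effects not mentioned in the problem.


R = v^2 * sin(2*theta) / g
Convert angle to radians: theta = 36.6 deg = 0.6388 rad
sin(2*theta) = sin(1.2776) = 0.9573
R = 10.43^2 * 0.9573 / 9.81
R = 108.7849 * 0.9573 / 9.81 = 10.6159 m

10.6159 m


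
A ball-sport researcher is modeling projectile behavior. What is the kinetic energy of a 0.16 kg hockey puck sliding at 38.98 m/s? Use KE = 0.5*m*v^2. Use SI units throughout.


KE = 0.5 * m * v^2
KE = 0.5 * 0.16 * 38.98^2
KE = 0.5 * 0.16 * 1519.4404 = 121.5552 J

121.5552 J


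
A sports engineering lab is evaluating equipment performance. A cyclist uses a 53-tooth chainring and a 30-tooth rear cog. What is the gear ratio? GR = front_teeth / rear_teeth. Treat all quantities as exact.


GR = front_teeth / rear_teeth
GR = 53 / 30
GR = 1.7667

1.7667


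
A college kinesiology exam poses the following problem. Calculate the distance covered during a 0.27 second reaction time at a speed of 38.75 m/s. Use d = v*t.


d = v * t
d = 38.75 * 0.27
d = 10.4625 m

10.4625 m


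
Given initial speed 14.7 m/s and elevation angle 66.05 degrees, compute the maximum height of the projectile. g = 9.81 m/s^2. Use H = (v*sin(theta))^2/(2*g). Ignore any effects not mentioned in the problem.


H = (v*sin(theta))^2 / (2*g)
vy = v*sin(theta) = 14.7 * sin(66.05 deg) = 13.4343 m/s
H = vy^2 / (2*g) = 180.4812 / (2*9.81)
H = 180.4812 / 19.62 = 9.1988 m

9.1988 m


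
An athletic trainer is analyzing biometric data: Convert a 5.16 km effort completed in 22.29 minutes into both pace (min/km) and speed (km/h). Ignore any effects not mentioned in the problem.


Pace = time / distance = 22.29 min / 5.16 km = 4.3198 min/km
Speed = distance / time_in_hours = 5.16 / 0.3715 hr
Speed = 13.8896 km/h

4.3198 min/km, 13.8896 km/h


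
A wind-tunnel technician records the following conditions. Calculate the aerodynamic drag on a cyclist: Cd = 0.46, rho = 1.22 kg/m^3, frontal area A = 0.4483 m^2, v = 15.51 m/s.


Fd = 0.5 * Cd * rho * A * v^2
Fd = 0.5 * 0.46 * 1.22 * 0.4483 * 15.51^2
v^2 = 240.5601
Fd = 0.5 * 0.46 * 1.22 * 0.4483 * 240.5601 = 30.2608 N

30.2608 N


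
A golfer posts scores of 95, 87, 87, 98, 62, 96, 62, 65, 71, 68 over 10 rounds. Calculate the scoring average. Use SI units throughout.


Average = sum / n
Sum = 791
Average = 791 / 10 = 79.1

79.1


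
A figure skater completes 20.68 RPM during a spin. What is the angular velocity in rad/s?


omega = RPM * 2 * pi / 60
omega = 20.68 * 2 * 3.14159 / 60
omega = 129.9363 / 60 = 2.1656 rad/s

2.1656 rad/s


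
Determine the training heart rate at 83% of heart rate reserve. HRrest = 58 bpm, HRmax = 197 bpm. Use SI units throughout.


Target = HRrest + pct*(HRmax - HRrest)
Heart rate reserve = HRmax - HRrest = 197 - 58 = 139 bpm
Fraction = 83% = 0.83
Target = 58 + 0.83 * 139
Target = 58 + 115.37 = 173.37 bpm

173.37 bpm


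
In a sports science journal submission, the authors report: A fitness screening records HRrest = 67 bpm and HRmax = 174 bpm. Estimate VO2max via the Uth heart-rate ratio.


VO2max = 15.3 * HRmax / HRrest
VO2max = 15.3 * 174 / 67
VO2max = 2662.2 / 67 = 39.7343 mL/kg/min

39.7343 mL/kg/min


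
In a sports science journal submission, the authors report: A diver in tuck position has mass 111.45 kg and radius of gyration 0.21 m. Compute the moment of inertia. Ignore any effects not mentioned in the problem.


I = m * k^2
I = 111.45 * 0.21^2
I = 111.45 * 0.0441 = 4.9149 kg*m^2

4.9149 kg*m^2


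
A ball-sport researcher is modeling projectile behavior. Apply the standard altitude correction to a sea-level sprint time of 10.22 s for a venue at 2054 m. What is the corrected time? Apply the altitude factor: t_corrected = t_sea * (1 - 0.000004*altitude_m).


Correction factor = 1 - 0.000004 * 2054 = 0.991784
t_corrected = t_sea * factor = 10.22 * 0.991784
t_corrected = 10.136 s

10.136 s


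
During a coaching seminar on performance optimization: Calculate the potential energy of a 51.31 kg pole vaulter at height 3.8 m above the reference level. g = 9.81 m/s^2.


PE = m * g * h
PE = 51.31 * 9.81 * 3.8
PE = 503.3511 * 3.8 = 1912.7342 J

1912.7342 J


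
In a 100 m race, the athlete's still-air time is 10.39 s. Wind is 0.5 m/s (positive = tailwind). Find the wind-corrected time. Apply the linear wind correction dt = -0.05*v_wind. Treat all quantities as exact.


dt = -0.05 * v_wind = -0.05 * 0.5 = -0.025 s
t_corrected = t_still + dt = 10.39 + (-0.025)
t_corrected = 10.365 s

10.365 s


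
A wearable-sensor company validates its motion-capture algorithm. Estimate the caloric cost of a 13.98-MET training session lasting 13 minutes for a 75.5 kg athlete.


kcal = MET * mass * time_hr
Convert time: 13 min = 0.2167 hr
kcal = 13.98 * 75.5 * 0.2167
kcal = 228.6895 kcal

228.6895 kcal


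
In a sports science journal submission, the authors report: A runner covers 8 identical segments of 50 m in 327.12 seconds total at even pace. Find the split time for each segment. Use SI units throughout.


Split time = total_time / n_laps = 327.12 / 8
Split time = 40.89 s per lap

40.89 s


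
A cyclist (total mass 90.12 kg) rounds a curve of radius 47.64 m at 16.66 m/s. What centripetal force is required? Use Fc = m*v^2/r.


Fc = m * v^2 / r
v^2 = 16.66^2 = 277.5556
Fc = 90.12 * 277.5556 / 47.64
Fc = 25013.3107 / 47.64 = 525.0485 N

525.0485 N


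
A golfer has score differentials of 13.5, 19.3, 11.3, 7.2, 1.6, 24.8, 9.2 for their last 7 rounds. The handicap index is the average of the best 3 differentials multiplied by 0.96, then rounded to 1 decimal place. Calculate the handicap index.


All differentials: 13.5, 19.3, 11.3, 7.2, 1.6, 24.8, 9.2
Sorted: 1.6, 7.2, 9.2, 11.3, 13.5, 19.3, 24.8
Best 3: 1.6, 7.2, 9.2
Average of best = 18 / 3 = 6
Raw index = 6 * 0.96 = 5.76
Handicap index = round(5.76, 1) = 5.8

5.8


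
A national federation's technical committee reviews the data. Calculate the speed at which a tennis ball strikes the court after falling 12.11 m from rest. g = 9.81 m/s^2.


v = sqrt(2 * g * h)
v = sqrt(2 * 9.81 * 12.11)
v = sqrt(237.5982) = 15.4142 m/s

15.4142 m/s


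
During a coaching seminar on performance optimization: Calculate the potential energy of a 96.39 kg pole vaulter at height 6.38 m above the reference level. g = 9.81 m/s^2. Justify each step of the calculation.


PE = m * g * h
PE = 96.39 * 9.81 * 6.38
PE = 945.5859 * 6.38 = 6032.838 J

6032.838 J


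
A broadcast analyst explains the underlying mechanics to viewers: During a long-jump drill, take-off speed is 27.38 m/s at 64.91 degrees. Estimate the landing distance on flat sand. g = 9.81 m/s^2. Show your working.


R = v^2 * sin(2*theta) / g
Convert angle to radians: theta = 64.91 deg = 1.1329 rad
sin(2*theta) = sin(2.2658) = 0.7681
R = 27.38^2 * 0.7681 / 9.81
R = 749.6644 * 0.7681 / 9.81 = 58.6939 m

58.6939 m


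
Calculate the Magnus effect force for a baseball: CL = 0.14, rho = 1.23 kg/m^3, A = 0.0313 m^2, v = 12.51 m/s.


FM = 0.5 * CL * rho * A * v^2
FM = 0.5 * 0.14 * 1.23 * 0.0313 * 12.51^2
v^2 = 156.5001
FM = 0.5 * 0.14 * 1.23 * 0.0313 * 156.5001 = 0.4218 N

0.4218 N


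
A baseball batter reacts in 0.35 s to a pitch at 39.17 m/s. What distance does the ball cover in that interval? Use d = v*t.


d = v * t
d = 39.17 * 0.35
d = 13.7095 m

13.7095 m


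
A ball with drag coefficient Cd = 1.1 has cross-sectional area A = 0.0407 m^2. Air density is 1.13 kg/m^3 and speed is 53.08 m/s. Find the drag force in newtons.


Fd = 0.5 * Cd * rho * A * v^2
Fd = 0.5 * 1.1 * 1.13 * 0.0407 * 53.08^2
v^2 = 2817.4864
Fd = 0.5 * 1.1 * 1.13 * 0.0407 * 2817.4864 = 71.2685 N

71.2685 N


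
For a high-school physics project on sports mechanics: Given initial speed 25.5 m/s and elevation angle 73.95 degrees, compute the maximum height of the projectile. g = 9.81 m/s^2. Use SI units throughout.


H = (v*sin(theta))^2 / (2*g)
vy = v*sin(theta) = 25.5 * sin(73.95 deg) = 24.506 m/s
H = vy^2 / (2*g) = 600.5455 / (2*9.81)
H = 600.5455 / 19.62 = 30.6088 m

30.6088 m


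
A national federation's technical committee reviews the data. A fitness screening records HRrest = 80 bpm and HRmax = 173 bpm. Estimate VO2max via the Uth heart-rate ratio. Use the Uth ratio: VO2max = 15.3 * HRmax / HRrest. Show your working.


VO2max = 15.3 * HRmax / HRrest
VO2max = 15.3 * 173 / 80
VO2max = 2646.9 / 80 = 33.0862 mL/kg/min

33.0862 mL/kg/min


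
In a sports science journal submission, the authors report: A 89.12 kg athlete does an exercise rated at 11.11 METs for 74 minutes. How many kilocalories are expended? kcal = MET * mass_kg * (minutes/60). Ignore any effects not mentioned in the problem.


kcal = MET * mass * time_hr
Convert time: 74 min = 1.2333 hr
kcal = 11.11 * 89.12 * 1.2333
kcal = 1221.1519 kcal

1221.1519 kcal


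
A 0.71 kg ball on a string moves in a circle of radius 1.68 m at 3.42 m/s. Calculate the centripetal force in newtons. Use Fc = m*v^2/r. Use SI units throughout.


Fc = m * v^2 / r
v^2 = 3.42^2 = 11.6964
Fc = 0.71 * 11.6964 / 1.68
Fc = 8.3044 / 1.68 = 4.9431 N

4.9431 N


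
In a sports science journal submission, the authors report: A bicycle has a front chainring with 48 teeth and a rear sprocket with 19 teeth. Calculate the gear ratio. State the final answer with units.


GR = front_teeth / rear_teeth
GR = 48 / 19
GR = 2.5263

2.5263


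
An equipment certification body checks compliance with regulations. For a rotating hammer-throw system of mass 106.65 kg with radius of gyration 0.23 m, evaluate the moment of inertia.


I = m * k^2
I = 106.65 * 0.23^2
I = 106.65 * 0.0529 = 5.6418 kg*m^2

5.6418 kg*m^2


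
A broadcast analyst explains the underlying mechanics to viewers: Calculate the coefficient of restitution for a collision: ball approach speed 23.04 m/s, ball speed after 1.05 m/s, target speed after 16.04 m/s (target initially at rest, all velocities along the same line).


e = (v2_after - v1_after) / (v1_before - v2_before)
Numerator = 16.04 - 1.05 = 14.99
Denominator = 23.04 - 0 = 23.04
e = 14.99 / 23.04 = 0.6506

0.6506


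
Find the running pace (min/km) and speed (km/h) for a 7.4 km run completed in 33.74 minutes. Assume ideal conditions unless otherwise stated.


Pace = time / distance = 33.74 min / 7.4 km = 4.5595 min/km
Speed = distance / time_in_hours = 7.4 / 0.5623 hr
Speed = 13.1595 km/h

4.5595 min/km, 13.1595 km/h


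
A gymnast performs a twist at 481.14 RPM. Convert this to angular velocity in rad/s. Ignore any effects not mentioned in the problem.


omega = RPM * 2 * pi / 60
omega = 481.14 * 2 * 3.14159 / 60
omega = 3023.0918 / 60 = 50.3849 rad/s

50.3849 rad/s


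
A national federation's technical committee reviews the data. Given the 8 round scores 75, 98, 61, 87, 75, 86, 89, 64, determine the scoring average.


Average = sum / n
Sum = 635
Average = 635 / 8 = 79.375

79.375


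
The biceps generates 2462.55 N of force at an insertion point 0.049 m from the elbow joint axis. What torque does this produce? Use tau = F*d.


tau = F * d
tau = 2462.55 * 0.049
tau = 120.665 N*m

120.665 N*m


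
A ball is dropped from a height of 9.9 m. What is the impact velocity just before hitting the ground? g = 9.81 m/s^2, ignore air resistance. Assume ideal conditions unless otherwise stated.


v = sqrt(2 * g * h)
v = sqrt(2 * 9.81 * 9.9)
v = sqrt(194.238) = 13.9369 m/s

13.9369 m/s


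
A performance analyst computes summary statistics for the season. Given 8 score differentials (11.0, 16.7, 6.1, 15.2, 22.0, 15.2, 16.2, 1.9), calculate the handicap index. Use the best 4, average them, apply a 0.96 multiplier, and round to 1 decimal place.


All differentials: 11.0, 16.7, 6.1, 15.2, 22.0, 15.2, 16.2, 1.9
Sorted: 1.9, 6.1, 11.0, 15.2, 15.2, 16.2, 16.7, 22.0
Best 4: 1.9, 6.1, 11.0, 15.2
Average of best = 34.2 / 4 = 8.55
Raw index = 8.55 * 0.96 = 8.208
Handicap index = round(8.208, 1) = 8.2

8.2


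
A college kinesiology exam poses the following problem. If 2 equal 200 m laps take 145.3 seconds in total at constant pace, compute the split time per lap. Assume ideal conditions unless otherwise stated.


Split time = total_time / n_laps = 145.3 / 2
Split time = 72.65 s per lap

72.65 s


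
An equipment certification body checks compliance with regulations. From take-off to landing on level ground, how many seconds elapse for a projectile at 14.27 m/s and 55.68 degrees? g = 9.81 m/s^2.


T = 2*v*sin(theta)/g
sin(theta) = sin(55.68 deg) = 0.8259
T = 2*14.27*0.8259 / 9.81
T = 23.5712 / 9.81 = 2.4028 s

2.4028 s


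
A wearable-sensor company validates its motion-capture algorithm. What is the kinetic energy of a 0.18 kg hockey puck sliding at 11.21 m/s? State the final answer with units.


KE = 0.5 * m * v^2
KE = 0.5 * 0.18 * 11.21^2
KE = 0.5 * 0.18 * 125.6641 = 11.3098 J

11.3098 J


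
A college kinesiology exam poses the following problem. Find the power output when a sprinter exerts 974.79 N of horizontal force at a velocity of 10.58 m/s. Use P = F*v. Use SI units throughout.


P = F * v
P = 974.79 * 10.58
P = 10313.2782 W

10313.2782 W


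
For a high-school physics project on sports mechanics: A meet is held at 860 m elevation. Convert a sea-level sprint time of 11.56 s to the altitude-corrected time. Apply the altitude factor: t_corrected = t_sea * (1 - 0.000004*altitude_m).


Correction factor = 1 - 0.000004 * 860 = 0.99656
t_corrected = t_sea * factor = 11.56 * 0.99656
t_corrected = 11.5202 s

11.5202 s


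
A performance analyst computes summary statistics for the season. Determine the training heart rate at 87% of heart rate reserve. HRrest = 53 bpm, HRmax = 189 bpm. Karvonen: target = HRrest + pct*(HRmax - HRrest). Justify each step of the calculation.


Target = HRrest + pct*(HRmax - HRrest)
Heart rate reserve = HRmax - HRrest = 189 - 53 = 136 bpm
Fraction = 87% = 0.87
Target = 53 + 0.87 * 136
Target = 53 + 118.32 = 171.32 bpm

171.32 bpm


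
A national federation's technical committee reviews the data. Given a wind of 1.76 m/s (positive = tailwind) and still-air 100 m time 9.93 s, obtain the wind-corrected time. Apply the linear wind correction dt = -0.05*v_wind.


dt = -0.05 * v_wind = -0.05 * 1.76 = -0.088 s
t_corrected = t_still + dt = 9.93 + (-0.088)
t_corrected = 9.842 s

9.842 s


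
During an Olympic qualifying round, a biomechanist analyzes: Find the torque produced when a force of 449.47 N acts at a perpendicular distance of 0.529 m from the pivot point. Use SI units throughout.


tau = F * d
tau = 449.47 * 0.529
tau = 237.7696 N*m

237.7696 N*m


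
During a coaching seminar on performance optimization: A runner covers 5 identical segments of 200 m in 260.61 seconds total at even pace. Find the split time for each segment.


Split time = total_time / n_laps = 260.61 / 5
Split time = 52.122 s per lap

52.122 s


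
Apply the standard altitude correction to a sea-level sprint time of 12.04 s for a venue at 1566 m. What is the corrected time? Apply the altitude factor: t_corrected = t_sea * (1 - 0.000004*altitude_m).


Correction factor = 1 - 0.000004 * 1566 = 0.993736
t_corrected = t_sea * factor = 12.04 * 0.993736
t_corrected = 11.9646 s

11.9646 s


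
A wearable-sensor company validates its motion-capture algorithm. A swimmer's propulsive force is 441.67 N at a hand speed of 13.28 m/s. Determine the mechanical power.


P = F * v
P = 441.67 * 13.28
P = 5865.3776 W

5865.3776 W


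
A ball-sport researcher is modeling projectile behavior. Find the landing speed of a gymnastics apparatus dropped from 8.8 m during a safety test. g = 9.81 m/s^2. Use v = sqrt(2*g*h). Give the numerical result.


v = sqrt(2 * g * h)
v = sqrt(2 * 9.81 * 8.8)
v = sqrt(172.656) = 13.1399 m/s

13.1399 m/s


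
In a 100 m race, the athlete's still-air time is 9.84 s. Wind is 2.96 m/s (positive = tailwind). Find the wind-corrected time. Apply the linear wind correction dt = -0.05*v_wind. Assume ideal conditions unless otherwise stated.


dt = -0.05 * v_wind = -0.05 * 2.96 = -0.148 s
t_corrected = t_still + dt = 9.84 + (-0.148)
t_corrected = 9.692 s

9.692 s


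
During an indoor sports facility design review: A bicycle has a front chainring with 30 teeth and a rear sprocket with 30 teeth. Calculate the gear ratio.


GR = front_teeth / rear_teeth
GR = 30 / 30
GR = 1

1


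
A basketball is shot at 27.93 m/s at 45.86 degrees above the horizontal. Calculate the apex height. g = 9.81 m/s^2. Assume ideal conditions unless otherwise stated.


H = (v*sin(theta))^2 / (2*g)
vy = v*sin(theta) = 27.93 * sin(45.86 deg) = 20.0437 m/s
H = vy^2 / (2*g) = 401.7496 / (2*9.81)
H = 401.7496 / 19.62 = 20.4765 m

20.4765 m


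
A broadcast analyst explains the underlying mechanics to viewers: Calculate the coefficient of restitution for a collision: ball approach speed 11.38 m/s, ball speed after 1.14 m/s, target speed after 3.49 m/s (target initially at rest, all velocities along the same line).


e = (v2_after - v1_after) / (v1_before - v2_before)
Numerator = 3.49 - 1.14 = 2.35
Denominator = 11.38 - 0 = 11.38
e = 2.35 / 11.38 = 0.2065

0.2065


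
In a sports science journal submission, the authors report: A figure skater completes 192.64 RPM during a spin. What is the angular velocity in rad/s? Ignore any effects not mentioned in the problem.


omega = RPM * 2 * pi / 60
omega = 192.64 * 2 * 3.14159 / 60
omega = 1210.3928 / 60 = 20.1732 rad/s

20.1732 rad/s


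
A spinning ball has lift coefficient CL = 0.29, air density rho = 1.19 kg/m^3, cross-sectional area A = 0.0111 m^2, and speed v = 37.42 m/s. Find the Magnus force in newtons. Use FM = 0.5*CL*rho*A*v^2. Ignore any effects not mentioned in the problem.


FM = 0.5 * CL * rho * A * v^2
FM = 0.5 * 0.29 * 1.19 * 0.0111 * 37.42^2
v^2 = 1400.2564
FM = 0.5 * 0.29 * 1.19 * 0.0111 * 1400.2564 = 2.6819 N

2.6819 N


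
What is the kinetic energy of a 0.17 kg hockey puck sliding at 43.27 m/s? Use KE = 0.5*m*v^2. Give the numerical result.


KE = 0.5 * m * v^2
KE = 0.5 * 0.17 * 43.27^2
KE = 0.5 * 0.17 * 1872.2929 = 159.1449 J

159.1449 J


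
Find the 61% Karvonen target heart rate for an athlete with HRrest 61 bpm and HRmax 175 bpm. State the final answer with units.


Target = HRrest + pct*(HRmax - HRrest)
Heart rate reserve = HRmax - HRrest = 175 - 61 = 114 bpm
Fraction = 61% = 0.61
Target = 61 + 0.61 * 114
Target = 61 + 69.54 = 130.54 bpm

130.54 bpm


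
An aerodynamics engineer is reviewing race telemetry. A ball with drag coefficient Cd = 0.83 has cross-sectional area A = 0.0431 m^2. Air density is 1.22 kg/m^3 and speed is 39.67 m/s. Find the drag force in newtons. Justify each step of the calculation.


Fd = 0.5 * Cd * rho * A * v^2
Fd = 0.5 * 0.83 * 1.22 * 0.0431 * 39.67^2
v^2 = 1573.7089
Fd = 0.5 * 0.83 * 1.22 * 0.0431 * 1573.7089 = 34.3407 N

34.3407 N


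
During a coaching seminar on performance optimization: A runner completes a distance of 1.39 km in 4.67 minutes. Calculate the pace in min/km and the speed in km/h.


Pace = time / distance = 4.67 min / 1.39 km = 3.3597 min/km
Speed = distance / time_in_hours = 1.39 / 0.0778 hr
Speed = 17.8587 km/h

3.3597 min/km, 17.8587 km/h


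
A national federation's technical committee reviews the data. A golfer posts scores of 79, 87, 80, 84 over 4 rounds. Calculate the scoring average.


Average = sum / n
Sum = 330
Average = 330 / 4 = 82.5

82.5


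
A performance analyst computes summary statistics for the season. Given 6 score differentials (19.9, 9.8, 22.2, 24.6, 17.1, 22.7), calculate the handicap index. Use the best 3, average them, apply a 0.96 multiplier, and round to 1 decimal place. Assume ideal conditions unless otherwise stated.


All differentials: 19.9, 9.8, 22.2, 24.6, 17.1, 22.7
Sorted: 9.8, 17.1, 19.9, 22.2, 22.7, 24.6
Best 3: 9.8, 17.1, 19.9
Average of best = 46.8 / 3 = 15.6
Raw index = 15.6 * 0.96 = 14.976
Handicap index = round(14.976, 1) = 15.0

15.0


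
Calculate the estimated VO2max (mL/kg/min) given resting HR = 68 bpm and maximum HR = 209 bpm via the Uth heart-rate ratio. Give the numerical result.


VO2max = 15.3 * HRmax / HRrest
VO2max = 15.3 * 209 / 68
VO2max = 3197.7 / 68 = 47.025 mL/kg/min

47.025 mL/kg/min


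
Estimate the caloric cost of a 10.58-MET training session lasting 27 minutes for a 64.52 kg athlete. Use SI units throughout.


kcal = MET * mass * time_hr
Convert time: 27 min = 0.45 hr
kcal = 10.58 * 64.52 * 0.45
kcal = 307.1797 kcal

307.1797 kcal


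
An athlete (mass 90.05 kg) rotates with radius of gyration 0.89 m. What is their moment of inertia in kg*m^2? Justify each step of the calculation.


I = m * k^2
I = 90.05 * 0.89^2
I = 90.05 * 0.7921 = 71.3286 kg*m^2

71.3286 kg*m^2


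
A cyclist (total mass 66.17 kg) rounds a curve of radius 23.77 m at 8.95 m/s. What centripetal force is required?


Fc = m * v^2 / r
v^2 = 8.95^2 = 80.1025
Fc = 66.17 * 80.1025 / 23.77
Fc = 5300.3824 / 23.77 = 222.9862 N

222.9862 N


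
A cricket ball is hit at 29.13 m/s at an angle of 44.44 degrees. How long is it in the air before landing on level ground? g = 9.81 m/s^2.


T = 2*v*sin(theta)/g
sin(theta) = sin(44.44 deg) = 0.7002
T = 2*29.13*0.7002 / 9.81
T = 40.7914 / 9.81 = 4.1581 s

4.1581 s


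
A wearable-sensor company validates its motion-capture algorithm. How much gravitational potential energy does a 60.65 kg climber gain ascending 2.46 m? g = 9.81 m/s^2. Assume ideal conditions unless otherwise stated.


PE = m * g * h
PE = 60.65 * 9.81 * 2.46
PE = 594.9765 * 2.46 = 1463.6422 J

1463.6422 J


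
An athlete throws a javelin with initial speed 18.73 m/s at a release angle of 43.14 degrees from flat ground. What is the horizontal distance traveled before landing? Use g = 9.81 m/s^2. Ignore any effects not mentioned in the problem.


R = v^2 * sin(2*theta) / g
Convert angle to radians: theta = 43.14 deg = 0.7529 rad
sin(2*theta) = sin(1.5059) = 0.9979
R = 18.73^2 * 0.9979 / 9.81
R = 350.8129 * 0.9979 / 9.81 = 35.6854 m

35.6854 m


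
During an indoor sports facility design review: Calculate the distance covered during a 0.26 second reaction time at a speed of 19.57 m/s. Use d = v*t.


d = v * t
d = 19.57 * 0.26
d = 5.0882 m

5.0882 m


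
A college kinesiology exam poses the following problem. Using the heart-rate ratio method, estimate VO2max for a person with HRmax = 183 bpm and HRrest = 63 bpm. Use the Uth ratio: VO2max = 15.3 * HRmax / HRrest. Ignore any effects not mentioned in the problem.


VO2max = 15.3 * HRmax / HRrest
VO2max = 15.3 * 183 / 63
VO2max = 2799.9 / 63 = 44.4429 mL/kg/min

44.4429 mL/kg/min


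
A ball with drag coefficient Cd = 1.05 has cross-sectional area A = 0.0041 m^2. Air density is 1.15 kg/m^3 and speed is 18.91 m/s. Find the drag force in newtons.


Fd = 0.5 * Cd * rho * A * v^2
Fd = 0.5 * 1.05 * 1.15 * 0.0041 * 18.91^2
v^2 = 357.5881
Fd = 0.5 * 1.05 * 1.15 * 0.0041 * 357.5881 = 0.8852 N

0.8852 N


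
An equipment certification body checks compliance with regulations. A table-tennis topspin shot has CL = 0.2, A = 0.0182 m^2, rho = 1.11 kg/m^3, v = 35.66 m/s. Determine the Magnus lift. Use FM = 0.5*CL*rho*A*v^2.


FM = 0.5 * CL * rho * A * v^2
FM = 0.5 * 0.2 * 1.11 * 0.0182 * 35.66^2
v^2 = 1271.6356
FM = 0.5 * 0.2 * 1.11 * 0.0182 * 1271.6356 = 2.569 N

2.569 N


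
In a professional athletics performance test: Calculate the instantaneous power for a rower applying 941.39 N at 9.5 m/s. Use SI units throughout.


P = F * v
P = 941.39 * 9.5
P = 8943.205 W

8943.205 W


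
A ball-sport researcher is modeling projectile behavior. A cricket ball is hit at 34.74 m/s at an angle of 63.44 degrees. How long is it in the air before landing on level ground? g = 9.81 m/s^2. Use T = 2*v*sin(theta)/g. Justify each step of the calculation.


T = 2*v*sin(theta)/g
sin(theta) = sin(63.44 deg) = 0.8945
T = 2*34.74*0.8945 / 9.81
T = 62.1475 / 9.81 = 6.3351 s

6.3351 s


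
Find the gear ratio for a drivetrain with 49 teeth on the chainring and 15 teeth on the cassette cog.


GR = front_teeth / rear_teeth
GR = 49 / 15
GR = 3.2667

3.2667


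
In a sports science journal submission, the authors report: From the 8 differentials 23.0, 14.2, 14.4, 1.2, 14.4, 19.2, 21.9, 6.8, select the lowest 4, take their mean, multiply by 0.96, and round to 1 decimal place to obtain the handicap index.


All differentials: 23.0, 14.2, 14.4, 1.2, 14.4, 19.2, 21.9, 6.8
Sorted: 1.2, 6.8, 14.2, 14.4, 14.4, 19.2, 21.9, 23.0
Best 4: 1.2, 6.8, 14.2, 14.4
Average of best = 36.6 / 4 = 9.15
Raw index = 9.15 * 0.96 = 8.784
Handicap index = round(8.784, 1) = 8.8

8.8


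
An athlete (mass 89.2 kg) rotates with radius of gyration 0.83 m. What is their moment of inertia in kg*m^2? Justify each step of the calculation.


I = m * k^2
I = 89.2 * 0.83^2
I = 89.2 * 0.6889 = 61.4499 kg*m^2

61.4499 kg*m^2


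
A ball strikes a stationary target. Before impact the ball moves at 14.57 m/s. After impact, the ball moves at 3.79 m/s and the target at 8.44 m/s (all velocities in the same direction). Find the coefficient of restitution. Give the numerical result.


e = (v2_after - v1_after) / (v1_before - v2_before)
Numerator = 8.44 - 3.79 = 4.65
Denominator = 14.57 - 0 = 14.57
e = 4.65 / 14.57 = 0.3191

0.3191


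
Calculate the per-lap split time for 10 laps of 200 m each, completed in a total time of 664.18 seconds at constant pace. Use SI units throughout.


Split time = total_time / n_laps = 664.18 / 10
Split time = 66.418 s per lap

66.418 s


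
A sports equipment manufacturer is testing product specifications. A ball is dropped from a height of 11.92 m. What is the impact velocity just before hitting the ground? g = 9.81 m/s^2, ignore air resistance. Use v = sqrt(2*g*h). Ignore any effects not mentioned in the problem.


v = sqrt(2 * g * h)
v = sqrt(2 * 9.81 * 11.92)
v = sqrt(233.8704) = 15.2928 m/s

15.2928 m/s


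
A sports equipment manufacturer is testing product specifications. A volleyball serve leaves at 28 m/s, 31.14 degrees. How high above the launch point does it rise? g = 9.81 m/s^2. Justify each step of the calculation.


H = (v*sin(theta))^2 / (2*g)
vy = v*sin(theta) = 28 * sin(31.14 deg) = 14.4797 m/s
H = vy^2 / (2*g) = 209.6608 / (2*9.81)
H = 209.6608 / 19.62 = 10.6861 m

10.6861 m


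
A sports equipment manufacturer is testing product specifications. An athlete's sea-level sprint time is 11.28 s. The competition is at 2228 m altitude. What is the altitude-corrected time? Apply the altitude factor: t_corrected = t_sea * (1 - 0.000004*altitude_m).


Correction factor = 1 - 0.000004 * 2228 = 0.991088
t_corrected = t_sea * factor = 11.28 * 0.991088
t_corrected = 11.1795 s

11.1795 s


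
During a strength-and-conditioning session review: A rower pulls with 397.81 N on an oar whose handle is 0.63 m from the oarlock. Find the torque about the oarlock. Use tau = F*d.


tau = F * d
tau = 397.81 * 0.63
tau = 250.6203 N*m

250.6203 N*m


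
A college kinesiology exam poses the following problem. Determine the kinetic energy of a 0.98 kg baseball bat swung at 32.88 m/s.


KE = 0.5 * m * v^2
KE = 0.5 * 0.98 * 32.88^2
KE = 0.5 * 0.98 * 1081.0944 = 529.7363 J

529.7363 J


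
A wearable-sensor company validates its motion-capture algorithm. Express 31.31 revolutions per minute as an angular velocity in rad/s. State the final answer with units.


omega = RPM * 2 * pi / 60
omega = 31.31 * 2 * 3.14159 / 60
omega = 196.7265 / 60 = 3.2788 rad/s

3.2788 rad/s


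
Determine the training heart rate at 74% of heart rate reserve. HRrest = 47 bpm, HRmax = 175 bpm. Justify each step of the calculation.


Target = HRrest + pct*(HRmax - HRrest)
Heart rate reserve = HRmax - HRrest = 175 - 47 = 128 bpm
Fraction = 74% = 0.74
Target = 47 + 0.74 * 128
Target = 47 + 94.72 = 141.72 bpm

141.72 bpm


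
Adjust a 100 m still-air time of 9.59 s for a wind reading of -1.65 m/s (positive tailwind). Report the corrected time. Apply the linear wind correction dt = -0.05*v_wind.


dt = -0.05 * v_wind = -0.05 * -1.65 = 0.0825 s
t_corrected = t_still + dt = 9.59 + (0.0825)
t_corrected = 9.6725 s

9.6725 s


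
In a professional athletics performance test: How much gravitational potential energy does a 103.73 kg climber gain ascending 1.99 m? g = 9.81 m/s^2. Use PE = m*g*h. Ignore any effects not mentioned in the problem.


PE = m * g * h
PE = 103.73 * 9.81 * 1.99
PE = 1017.5913 * 1.99 = 2025.0067 J

2025.0067 J


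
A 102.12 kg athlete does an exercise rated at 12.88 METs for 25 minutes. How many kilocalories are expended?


kcal = MET * mass * time_hr
Convert time: 25 min = 0.4167 hr
kcal = 12.88 * 102.12 * 0.4167
kcal = 548.044 kcal

548.044 kcal


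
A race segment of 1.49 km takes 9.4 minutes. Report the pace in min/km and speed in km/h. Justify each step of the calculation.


Pace = time / distance = 9.4 min / 1.49 km = 6.3087 min/km
Speed = distance / time_in_hours = 1.49 / 0.1567 hr
Speed = 9.5106 km/h

6.3087 min/km, 9.5106 km/h


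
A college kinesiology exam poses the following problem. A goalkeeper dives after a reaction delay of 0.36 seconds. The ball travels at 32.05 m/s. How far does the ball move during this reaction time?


d = v * t
d = 32.05 * 0.36
d = 11.538 m

11.538 m


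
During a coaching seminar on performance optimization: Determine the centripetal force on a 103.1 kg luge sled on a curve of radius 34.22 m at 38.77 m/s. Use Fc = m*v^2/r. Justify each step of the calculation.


Fc = m * v^2 / r
v^2 = 38.77^2 = 1503.1129
Fc = 103.1 * 1503.1129 / 34.22
Fc = 154970.94 / 34.22 = 4528.6657 N

4528.6657 N


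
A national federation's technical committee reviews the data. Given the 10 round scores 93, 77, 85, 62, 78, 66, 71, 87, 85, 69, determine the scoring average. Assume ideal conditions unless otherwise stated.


Average = sum / n
Sum = 773
Average = 773 / 10 = 77.3

77.3


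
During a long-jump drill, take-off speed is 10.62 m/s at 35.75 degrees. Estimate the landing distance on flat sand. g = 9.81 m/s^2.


R = v^2 * sin(2*theta) / g
Convert angle to radians: theta = 35.75 deg = 0.624 rad
sin(2*theta) = sin(1.2479) = 0.9483
R = 10.62^2 * 0.9483 / 9.81
R = 112.7844 * 0.9483 / 9.81 = 10.9028 m

10.9028 m


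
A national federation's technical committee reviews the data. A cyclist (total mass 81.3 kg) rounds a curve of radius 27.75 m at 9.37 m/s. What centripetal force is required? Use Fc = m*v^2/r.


Fc = m * v^2 / r
v^2 = 9.37^2 = 87.7969
Fc = 81.3 * 87.7969 / 27.75
Fc = 7137.888 / 27.75 = 257.2212 N

257.2212 N


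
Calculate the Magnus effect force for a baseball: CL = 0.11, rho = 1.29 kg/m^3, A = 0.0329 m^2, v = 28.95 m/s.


FM = 0.5 * CL * rho * A * v^2
FM = 0.5 * 0.11 * 1.29 * 0.0329 * 28.95^2
v^2 = 838.1025
FM = 0.5 * 0.11 * 1.29 * 0.0329 * 838.1025 = 1.9563 N

1.9563 N


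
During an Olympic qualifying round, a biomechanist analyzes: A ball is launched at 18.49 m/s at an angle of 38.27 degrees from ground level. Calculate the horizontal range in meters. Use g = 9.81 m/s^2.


R = v^2 * sin(2*theta) / g
Convert angle to radians: theta = 38.27 deg = 0.6679 rad
sin(2*theta) = sin(1.3359) = 0.9725
R = 18.49^2 * 0.9725 / 9.81
R = 341.8801 * 0.9725 / 9.81 = 33.8929 m

33.8929 m


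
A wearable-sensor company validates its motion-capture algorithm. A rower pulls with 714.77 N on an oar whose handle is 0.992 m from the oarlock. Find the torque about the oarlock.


tau = F * d
tau = 714.77 * 0.992
tau = 709.0518 N*m

709.0518 N*m


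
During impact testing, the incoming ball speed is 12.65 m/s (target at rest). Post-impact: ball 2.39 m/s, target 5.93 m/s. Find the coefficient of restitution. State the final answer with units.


e = (v2_after - v1_after) / (v1_before - v2_before)
Numerator = 5.93 - 2.39 = 3.54
Denominator = 12.65 - 0 = 12.65
e = 3.54 / 12.65 = 0.2798

0.2798


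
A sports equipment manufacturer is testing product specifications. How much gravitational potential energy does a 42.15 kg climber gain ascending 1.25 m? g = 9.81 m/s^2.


PE = m * g * h
PE = 42.15 * 9.81 * 1.25
PE = 413.4915 * 1.25 = 516.8644 J

516.8644 J


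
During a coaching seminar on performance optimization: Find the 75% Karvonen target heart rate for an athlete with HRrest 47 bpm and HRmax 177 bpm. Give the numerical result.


Target = HRrest + pct*(HRmax - HRrest)
Heart rate reserve = HRmax - HRrest = 177 - 47 = 130 bpm
Fraction = 75% = 0.75
Target = 47 + 0.75 * 130
Target = 47 + 97.5 = 144.5 bpm

144.5 bpm


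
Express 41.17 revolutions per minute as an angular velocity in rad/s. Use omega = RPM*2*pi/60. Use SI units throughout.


omega = RPM * 2 * pi / 60
omega = 41.17 * 2 * 3.14159 / 60
omega = 258.6787 / 60 = 4.3113 rad/s

4.3113 rad/s


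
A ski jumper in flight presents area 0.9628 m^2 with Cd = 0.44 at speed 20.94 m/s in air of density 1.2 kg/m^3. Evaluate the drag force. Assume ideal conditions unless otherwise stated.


Fd = 0.5 * Cd * rho * A * v^2
Fd = 0.5 * 0.44 * 1.2 * 0.9628 * 20.94^2
v^2 = 438.4836
Fd = 0.5 * 0.44 * 1.2 * 0.9628 * 438.4836 = 111.4534 N

111.4534 N


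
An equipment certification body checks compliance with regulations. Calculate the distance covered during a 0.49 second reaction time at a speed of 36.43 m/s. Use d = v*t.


d = v * t
d = 36.43 * 0.49
d = 17.8507 m

17.8507 m


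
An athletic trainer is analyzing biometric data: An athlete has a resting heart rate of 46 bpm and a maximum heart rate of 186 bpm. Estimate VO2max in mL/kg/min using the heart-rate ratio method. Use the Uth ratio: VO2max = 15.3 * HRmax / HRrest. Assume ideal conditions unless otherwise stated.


VO2max = 15.3 * HRmax / HRrest
VO2max = 15.3 * 186 / 46
VO2max = 2845.8 / 46 = 61.8652 mL/kg/min

61.8652 mL/kg/min


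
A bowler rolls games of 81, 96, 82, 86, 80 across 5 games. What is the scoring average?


Average = sum / n
Sum = 425
Average = 425 / 5 = 85

85


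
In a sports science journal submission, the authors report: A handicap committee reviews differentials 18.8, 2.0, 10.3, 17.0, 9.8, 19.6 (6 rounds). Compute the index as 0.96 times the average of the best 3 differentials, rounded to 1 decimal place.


All differentials: 18.8, 2.0, 10.3, 17.0, 9.8, 19.6
Sorted: 2.0, 9.8, 10.3, 17.0, 18.8, 19.6
Best 3: 2.0, 9.8, 10.3
Average of best = 22.1 / 3 = 7.3667
Raw index = 7.3667 * 0.96 = 7.072
Handicap index = round(7.072, 1) = 7.1

7.1


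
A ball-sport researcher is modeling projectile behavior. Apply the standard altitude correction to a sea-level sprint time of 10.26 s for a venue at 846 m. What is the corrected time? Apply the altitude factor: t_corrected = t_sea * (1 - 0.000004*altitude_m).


Correction factor = 1 - 0.000004 * 846 = 0.996616
t_corrected = t_sea * factor = 10.26 * 0.996616
t_corrected = 10.2253 s

10.2253 s


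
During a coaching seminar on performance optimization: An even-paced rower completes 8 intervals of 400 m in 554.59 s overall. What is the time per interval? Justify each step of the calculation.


Split time = total_time / n_laps = 554.59 / 8
Split time = 69.3238 s per lap

69.3238 s


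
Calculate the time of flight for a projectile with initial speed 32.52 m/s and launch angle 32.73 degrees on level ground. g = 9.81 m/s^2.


T = 2*v*sin(theta)/g
sin(theta) = sin(32.73 deg) = 0.5407
T = 2*32.52*0.5407 / 9.81
T = 35.1659 / 9.81 = 3.5847 s

3.5847 s


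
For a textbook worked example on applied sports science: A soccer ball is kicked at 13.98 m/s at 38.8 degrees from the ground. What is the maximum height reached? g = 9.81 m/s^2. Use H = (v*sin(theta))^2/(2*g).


H = (v*sin(theta))^2 / (2*g)
vy = v*sin(theta) = 13.98 * sin(38.8 deg) = 8.7599 m/s
H = vy^2 / (2*g) = 76.7362 / (2*9.81)
H = 76.7362 / 19.62 = 3.9111 m

3.9111 m


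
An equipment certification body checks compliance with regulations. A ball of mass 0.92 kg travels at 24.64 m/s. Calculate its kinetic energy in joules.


KE = 0.5 * m * v^2
KE = 0.5 * 0.92 * 24.64^2
KE = 0.5 * 0.92 * 607.1296 = 279.2796 J

279.2796 J


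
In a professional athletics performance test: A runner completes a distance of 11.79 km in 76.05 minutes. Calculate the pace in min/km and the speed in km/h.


Pace = time / distance = 76.05 min / 11.79 km = 6.4504 min/km
Speed = distance / time_in_hours = 11.79 / 1.2675 hr
Speed = 9.3018 km/h

6.4504 min/km, 9.3018 km/h


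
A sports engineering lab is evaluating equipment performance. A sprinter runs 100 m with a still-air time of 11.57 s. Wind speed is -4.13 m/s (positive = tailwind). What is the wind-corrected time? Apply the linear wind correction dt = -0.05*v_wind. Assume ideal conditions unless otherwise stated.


dt = -0.05 * v_wind = -0.05 * -4.13 = 0.2065 s
t_corrected = t_still + dt = 11.57 + (0.2065)
t_corrected = 11.7765 s

11.7765 s


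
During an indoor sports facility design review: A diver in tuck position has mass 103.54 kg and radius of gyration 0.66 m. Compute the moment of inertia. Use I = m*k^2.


I = m * k^2
I = 103.54 * 0.66^2
I = 103.54 * 0.4356 = 45.102 kg*m^2

45.102 kg*m^2


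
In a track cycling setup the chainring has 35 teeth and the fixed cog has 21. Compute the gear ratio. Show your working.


GR = front_teeth / rear_teeth
GR = 35 / 21
GR = 1.6667

1.6667


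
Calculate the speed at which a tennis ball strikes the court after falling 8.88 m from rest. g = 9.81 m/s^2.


v = sqrt(2 * g * h)
v = sqrt(2 * 9.81 * 8.88)
v = sqrt(174.2256) = 13.1995 m/s

13.1995 m/s


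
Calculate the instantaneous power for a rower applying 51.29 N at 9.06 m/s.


P = F * v
P = 51.29 * 9.06
P = 464.6874 W

464.6874 W


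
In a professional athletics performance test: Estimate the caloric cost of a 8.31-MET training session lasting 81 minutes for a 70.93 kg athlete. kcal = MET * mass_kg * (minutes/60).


kcal = MET * mass * time_hr
Convert time: 81 min = 1.35 hr
kcal = 8.31 * 70.93 * 1.35
kcal = 795.7282 kcal

795.7282 kcal
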